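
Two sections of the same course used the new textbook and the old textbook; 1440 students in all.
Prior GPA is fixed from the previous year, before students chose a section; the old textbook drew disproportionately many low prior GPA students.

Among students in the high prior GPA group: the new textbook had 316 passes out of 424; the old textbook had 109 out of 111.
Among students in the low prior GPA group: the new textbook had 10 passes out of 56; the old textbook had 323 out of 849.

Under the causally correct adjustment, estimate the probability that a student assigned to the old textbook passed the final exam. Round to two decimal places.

The prior GPA band-specific comparison favours the old textbook throughout, but the pooled figures favour the new textbook. The question is whether to condition on prior GPA band.
The imbalance in prior GPA band arose from how students were allocated, not from anything the teaching method did; and prior GPA band independently affects the outcome. The pooled gap is confounded — condition on prior GPA band.
Standardising the old textbook to the population prior GPA band mix: 0.372·109/111 + 0.628·323/849 = 0.604.

0.60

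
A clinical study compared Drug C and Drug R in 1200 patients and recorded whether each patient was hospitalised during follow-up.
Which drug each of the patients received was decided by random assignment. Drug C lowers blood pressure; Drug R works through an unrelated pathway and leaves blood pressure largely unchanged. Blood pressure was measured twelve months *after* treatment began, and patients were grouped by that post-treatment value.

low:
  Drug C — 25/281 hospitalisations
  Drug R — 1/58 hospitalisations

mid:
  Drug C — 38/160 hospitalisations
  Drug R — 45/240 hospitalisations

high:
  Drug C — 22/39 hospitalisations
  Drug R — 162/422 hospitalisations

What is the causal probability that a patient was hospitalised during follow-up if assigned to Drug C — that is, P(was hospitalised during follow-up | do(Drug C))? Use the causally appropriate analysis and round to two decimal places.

0.18

Blood pressure is downstream of the drug. One should not condition on a consequence of treatment, so the overall rates are the right comparison.
So P(outcome | do(Drug C)) is just the pooled rate for Drug C: 85/480 = 0.177.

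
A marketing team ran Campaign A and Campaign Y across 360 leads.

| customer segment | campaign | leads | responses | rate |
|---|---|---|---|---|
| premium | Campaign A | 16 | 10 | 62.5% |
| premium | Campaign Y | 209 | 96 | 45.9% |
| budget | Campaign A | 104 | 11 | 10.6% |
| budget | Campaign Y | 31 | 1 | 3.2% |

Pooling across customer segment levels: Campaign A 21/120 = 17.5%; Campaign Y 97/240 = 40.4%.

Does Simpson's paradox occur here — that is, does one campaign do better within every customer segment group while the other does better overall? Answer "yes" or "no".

yes

Within each customer segment level (premium 62.5% vs 45.9%; budget 10.6% vs 3.2%), Campaign A has the higher rate every time. Pooled: 17.5% vs 40.4% — Campaign Y has the higher rate overall. The two comparisons disagree.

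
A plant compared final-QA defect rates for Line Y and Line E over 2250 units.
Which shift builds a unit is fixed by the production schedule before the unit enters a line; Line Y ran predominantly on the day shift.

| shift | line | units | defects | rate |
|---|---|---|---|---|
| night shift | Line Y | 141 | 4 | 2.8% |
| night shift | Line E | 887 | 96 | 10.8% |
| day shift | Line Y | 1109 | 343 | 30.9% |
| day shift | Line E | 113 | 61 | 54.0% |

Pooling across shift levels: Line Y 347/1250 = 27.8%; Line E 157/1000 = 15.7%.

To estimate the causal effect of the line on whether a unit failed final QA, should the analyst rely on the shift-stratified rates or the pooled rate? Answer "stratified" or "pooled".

Within every shift level Line Y has the lower rate, yet pooled Line E does — Simpson's reversal.
Since shift is a pre-existing factor (not a product of the line) and it affects the outcome on its own, it is a confounder. The stratified rates, not the pooled rate, identify the causal effect.
Within each level — night shift: 2.8% vs 10.8%; day shift: 30.9% vs 54.0% — Line Y is lower every time.

stratified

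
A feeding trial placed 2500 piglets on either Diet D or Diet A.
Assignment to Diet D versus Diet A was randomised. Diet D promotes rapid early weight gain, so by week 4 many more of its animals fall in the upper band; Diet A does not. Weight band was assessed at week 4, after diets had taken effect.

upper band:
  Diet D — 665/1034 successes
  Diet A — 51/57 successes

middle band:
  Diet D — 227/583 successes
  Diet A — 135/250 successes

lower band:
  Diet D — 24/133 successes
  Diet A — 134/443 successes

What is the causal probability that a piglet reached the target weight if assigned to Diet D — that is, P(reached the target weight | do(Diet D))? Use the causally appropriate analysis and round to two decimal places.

0.52

Diet A is higher inside every week-4 weight band stratum but Diet D is higher in aggregate. Whether to stratify depends on how week-4 weight band relates to the diet.
Week-4 weight band is recorded after the diet and is itself shifted by it — it sits on the causal path from diet to outcome. Conditioning on a mediator would strip out part of the effect we want; the pooled comparison gives the total causal effect.
So P(outcome | do(Diet D)) is just the pooled rate for Diet D: 916/1750 = 0.523.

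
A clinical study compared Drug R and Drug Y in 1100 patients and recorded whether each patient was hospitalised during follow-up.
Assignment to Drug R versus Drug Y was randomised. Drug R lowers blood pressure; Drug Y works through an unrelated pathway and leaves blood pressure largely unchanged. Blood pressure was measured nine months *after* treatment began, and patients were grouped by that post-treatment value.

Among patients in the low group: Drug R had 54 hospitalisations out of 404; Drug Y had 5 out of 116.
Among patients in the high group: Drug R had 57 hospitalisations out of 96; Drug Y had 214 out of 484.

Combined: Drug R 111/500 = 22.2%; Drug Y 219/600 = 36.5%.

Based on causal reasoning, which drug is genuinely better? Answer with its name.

Drug R

Blood pressure is downstream of the drug. One should not condition on a consequence of treatment, so the overall rates are the right comparison.
Pooled: Drug R 22.2% vs Drug Y 36.5%; Drug R is lower overall.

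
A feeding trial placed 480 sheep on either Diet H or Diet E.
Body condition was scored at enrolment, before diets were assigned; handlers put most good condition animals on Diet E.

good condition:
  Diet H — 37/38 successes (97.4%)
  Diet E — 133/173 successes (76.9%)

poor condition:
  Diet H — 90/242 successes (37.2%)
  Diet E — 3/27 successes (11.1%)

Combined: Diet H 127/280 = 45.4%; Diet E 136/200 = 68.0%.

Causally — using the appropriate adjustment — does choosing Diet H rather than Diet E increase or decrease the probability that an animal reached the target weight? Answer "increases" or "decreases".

Within every starting body condition level Diet H has the higher rate, yet pooled Diet E does — Simpson's reversal.
The imbalance in starting body condition arose from how sheep were allocated, not from anything the diet did; and starting body condition independently affects the outcome. The pooled gap is confounded — condition on starting body condition.
Within each level — good condition: 97.4% vs 76.9%; poor condition: 37.2% vs 11.1% — Diet H is higher every time.

increases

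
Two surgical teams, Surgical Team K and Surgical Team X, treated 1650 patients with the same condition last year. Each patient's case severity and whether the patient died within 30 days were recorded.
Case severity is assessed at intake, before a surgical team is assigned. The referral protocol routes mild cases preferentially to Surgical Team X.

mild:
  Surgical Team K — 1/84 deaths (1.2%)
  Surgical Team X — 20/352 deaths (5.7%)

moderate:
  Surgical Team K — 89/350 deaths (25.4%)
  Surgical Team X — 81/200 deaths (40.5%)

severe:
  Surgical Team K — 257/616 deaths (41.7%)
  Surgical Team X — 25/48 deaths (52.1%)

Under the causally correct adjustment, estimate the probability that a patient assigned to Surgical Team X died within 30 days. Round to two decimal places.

0.36

The case severity-specific comparison favours Surgical Team K throughout, but the pooled figures favour Surgical Team X. The question is whether to condition on case severity.
The imbalance in case severity arose from how patients were allocated, not from anything the surgical team did; and case severity independently affects the outcome. The pooled gap is confounded — condition on case severity.
Standardising Surgical Team X to the population case severity mix: 0.264·20/352 + 0.333·81/200 + 0.402·25/48 = 0.360.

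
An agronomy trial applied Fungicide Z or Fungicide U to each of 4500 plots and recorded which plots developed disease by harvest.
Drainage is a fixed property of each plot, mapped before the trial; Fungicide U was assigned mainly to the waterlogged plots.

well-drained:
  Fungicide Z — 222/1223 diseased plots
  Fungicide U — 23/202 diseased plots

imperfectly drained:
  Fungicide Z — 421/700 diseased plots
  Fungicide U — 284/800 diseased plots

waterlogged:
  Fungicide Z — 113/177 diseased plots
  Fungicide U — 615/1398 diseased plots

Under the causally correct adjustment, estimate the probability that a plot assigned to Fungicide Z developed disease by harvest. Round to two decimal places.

0.48

Field drainage differs across fungicides for reasons unrelated to any effect of the fungicide itself, and it separately predicts the outcome — a classic confounder. We must compare within field drainage levels.
Standardising Fungicide Z to the population field drainage mix: 0.317·222/1223 + 0.333·421/700 + 0.350·113/177 = 0.481.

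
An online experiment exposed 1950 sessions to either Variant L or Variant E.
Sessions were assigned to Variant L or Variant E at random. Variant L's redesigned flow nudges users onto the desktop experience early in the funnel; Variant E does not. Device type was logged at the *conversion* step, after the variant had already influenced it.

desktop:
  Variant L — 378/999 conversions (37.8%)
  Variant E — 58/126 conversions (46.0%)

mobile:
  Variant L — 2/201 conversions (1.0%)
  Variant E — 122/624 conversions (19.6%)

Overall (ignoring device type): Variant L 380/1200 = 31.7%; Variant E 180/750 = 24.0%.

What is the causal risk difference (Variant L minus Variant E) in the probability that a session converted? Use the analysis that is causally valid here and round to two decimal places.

+0.08

Device type lies on the pathway variant → device type → outcome, so adjusting for it blocks the indirect effect. For the total causal effect of variant, use the unadjusted pooled rates.
The causal difference is the pooled difference: 0.317 − 0.240 = +0.077.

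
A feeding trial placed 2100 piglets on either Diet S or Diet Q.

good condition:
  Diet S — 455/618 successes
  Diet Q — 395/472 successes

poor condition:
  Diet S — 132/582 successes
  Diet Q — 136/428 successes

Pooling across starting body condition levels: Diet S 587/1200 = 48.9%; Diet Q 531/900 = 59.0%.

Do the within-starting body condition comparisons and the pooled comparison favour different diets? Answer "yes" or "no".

Within each starting body condition level (good condition 73.6% vs 83.7%; poor condition 22.7% vs 31.8%), Diet Q has the higher rate every time. Pooled: 48.9% vs 59.0% — Diet Q has the higher rate overall. They agree.

no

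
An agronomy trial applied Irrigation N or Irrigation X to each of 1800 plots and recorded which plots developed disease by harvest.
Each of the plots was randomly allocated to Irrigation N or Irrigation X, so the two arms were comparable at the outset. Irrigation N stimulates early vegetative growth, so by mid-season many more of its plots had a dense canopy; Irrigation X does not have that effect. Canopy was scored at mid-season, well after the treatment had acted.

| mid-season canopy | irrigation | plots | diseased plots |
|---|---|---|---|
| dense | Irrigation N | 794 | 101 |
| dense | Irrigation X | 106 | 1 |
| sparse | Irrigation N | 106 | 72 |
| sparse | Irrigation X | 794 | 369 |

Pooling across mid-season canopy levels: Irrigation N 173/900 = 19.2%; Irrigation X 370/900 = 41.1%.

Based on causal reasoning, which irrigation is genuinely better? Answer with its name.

Irrigation N

The mid-season canopy-specific comparison favours Irrigation X throughout, but the pooled figures favour Irrigation N. The question is whether to condition on mid-season canopy.
Mid-season canopy lies on the pathway irrigation → mid-season canopy → outcome, so adjusting for it blocks the indirect effect. For the total causal effect of irrigation, use the unadjusted pooled rates.
Pooled: Irrigation N 19.2% vs Irrigation X 41.1%; Irrigation N is lower overall.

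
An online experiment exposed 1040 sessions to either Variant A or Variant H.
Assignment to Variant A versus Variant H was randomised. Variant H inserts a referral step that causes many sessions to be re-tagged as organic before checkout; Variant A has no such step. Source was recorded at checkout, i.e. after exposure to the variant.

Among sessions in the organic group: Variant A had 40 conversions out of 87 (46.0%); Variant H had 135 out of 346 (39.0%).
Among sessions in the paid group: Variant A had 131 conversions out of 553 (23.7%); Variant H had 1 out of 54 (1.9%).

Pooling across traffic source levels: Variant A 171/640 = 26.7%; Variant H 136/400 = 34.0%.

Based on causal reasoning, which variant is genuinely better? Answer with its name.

Variant H

Variant A is higher inside every traffic source stratum but Variant H is higher in aggregate. Whether to stratify depends on how traffic source relates to the variant.
Traffic source lies on the pathway variant → traffic source → outcome, so adjusting for it blocks the indirect effect. For the total causal effect of variant, use the unadjusted pooled rates.
Pooled: Variant A 26.7% vs Variant H 34.0%; Variant H is higher overall.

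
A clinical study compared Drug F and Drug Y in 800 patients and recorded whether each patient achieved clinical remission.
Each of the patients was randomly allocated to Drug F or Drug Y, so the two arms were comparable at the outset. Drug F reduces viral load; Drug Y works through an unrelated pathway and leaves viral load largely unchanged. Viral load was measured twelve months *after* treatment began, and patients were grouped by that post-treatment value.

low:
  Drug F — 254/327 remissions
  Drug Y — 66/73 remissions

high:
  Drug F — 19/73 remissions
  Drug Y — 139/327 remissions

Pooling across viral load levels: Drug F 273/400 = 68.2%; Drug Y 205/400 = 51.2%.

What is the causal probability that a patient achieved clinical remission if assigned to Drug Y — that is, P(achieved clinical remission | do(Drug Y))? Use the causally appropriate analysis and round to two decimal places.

0.51

The stratified and pooled comparisons disagree (Drug Y wins within each viral load; Drug F wins overall), so the answer turns on the causal role of viral load.
Because the drug influences viral load, viral load is a post-treatment mediator, not a confounder. Stratifying on it would bias the estimate; the causal effect is the crude pooled difference.
So P(outcome | do(Drug Y)) is just the pooled rate for Drug Y: 205/400 = 0.512.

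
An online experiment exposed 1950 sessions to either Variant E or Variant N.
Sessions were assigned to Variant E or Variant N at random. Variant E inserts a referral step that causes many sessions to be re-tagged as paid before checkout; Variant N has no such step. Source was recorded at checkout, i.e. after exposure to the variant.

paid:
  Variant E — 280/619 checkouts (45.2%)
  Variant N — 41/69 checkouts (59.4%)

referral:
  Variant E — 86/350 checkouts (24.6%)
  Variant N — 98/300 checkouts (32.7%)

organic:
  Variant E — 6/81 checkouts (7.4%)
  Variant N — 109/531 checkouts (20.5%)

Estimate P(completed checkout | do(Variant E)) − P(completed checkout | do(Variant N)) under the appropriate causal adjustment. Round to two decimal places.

The traffic source-specific comparison favours Variant N throughout, but the pooled figures favour Variant E. The question is whether to condition on traffic source.
Traffic source is recorded after the variant and is itself shifted by it — it sits on the causal path from variant to outcome. Conditioning on a mediator would strip out part of the effect we want; the pooled comparison gives the total causal effect.
The causal difference is the pooled difference: 0.354 − 0.276 = +0.079.

+0.08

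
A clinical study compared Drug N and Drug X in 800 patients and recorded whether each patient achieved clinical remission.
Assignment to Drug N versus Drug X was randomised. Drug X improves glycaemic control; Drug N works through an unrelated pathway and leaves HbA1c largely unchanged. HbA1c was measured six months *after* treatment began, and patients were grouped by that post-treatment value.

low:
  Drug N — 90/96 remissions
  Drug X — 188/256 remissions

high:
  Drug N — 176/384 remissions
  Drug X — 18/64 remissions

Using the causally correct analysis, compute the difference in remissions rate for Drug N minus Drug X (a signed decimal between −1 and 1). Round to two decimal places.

The stratified and pooled comparisons disagree (Drug N wins within each HbA1c; Drug X wins overall), so the answer turns on the causal role of HbA1c.
HbA1c is recorded after the drug and is itself shifted by it — it sits on the causal path from drug to outcome. Conditioning on a mediator would strip out part of the effect we want; the pooled comparison gives the total causal effect.
The causal difference is the pooled difference: 0.554 − 0.644 = -0.090.

-0.09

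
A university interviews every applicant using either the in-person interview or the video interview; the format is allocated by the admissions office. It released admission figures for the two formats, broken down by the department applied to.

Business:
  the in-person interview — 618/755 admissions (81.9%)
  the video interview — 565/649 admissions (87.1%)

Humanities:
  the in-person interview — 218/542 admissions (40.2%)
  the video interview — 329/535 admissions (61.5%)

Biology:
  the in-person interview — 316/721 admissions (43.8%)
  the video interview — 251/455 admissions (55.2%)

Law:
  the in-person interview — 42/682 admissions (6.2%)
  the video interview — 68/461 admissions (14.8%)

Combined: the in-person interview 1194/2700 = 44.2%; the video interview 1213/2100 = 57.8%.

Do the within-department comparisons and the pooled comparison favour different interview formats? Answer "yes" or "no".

no

Within each department level (Business 81.9% vs 87.1%; Humanities 40.2% vs 61.5%; Biology 43.8% vs 55.2%; Law 6.2% vs 14.8%), the video interview has the higher rate every time. Pooled: 44.2% vs 57.8% — the video interview has the higher rate overall. They agree.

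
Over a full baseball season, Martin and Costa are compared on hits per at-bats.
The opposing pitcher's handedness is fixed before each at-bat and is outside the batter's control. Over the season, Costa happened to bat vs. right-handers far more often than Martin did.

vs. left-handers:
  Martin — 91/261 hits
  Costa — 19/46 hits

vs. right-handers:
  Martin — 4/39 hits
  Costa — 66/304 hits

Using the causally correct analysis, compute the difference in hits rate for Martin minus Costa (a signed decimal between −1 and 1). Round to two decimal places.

-0.09

The pitcher handedness-specific comparison favours Costa throughout, but the pooled figures favour Martin. The question is whether to condition on pitcher handedness.
Since pitcher handedness is a pre-existing factor (not a product of the player) and it affects the outcome on its own, it is a confounder. The stratified rates, not the pooled rate, identify the causal effect.
Adjusting over the population distribution of pitcher handedness: 0.472·(0.349−0.413) + 0.528·(0.103−0.217) = -0.091.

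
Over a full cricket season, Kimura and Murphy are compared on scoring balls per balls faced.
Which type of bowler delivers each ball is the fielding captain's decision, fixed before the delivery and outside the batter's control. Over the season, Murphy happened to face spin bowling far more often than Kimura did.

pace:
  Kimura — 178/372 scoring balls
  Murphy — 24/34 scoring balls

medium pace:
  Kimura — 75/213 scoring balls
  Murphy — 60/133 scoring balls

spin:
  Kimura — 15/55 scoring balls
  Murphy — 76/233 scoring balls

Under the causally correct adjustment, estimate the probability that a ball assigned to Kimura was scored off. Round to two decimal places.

The bowling type-specific comparison favours Murphy throughout, but the pooled figures favour Kimura. The question is whether to condition on bowling type.
Bowling type is set before the player has any effect — it is not caused by the player — and it independently drives the outcome. That makes it a confounder, so the causal comparison is within bowling type levels.
Standardising Kimura to the population bowling type mix: 0.390·178/372 + 0.333·75/213 + 0.277·15/55 = 0.379.

0.38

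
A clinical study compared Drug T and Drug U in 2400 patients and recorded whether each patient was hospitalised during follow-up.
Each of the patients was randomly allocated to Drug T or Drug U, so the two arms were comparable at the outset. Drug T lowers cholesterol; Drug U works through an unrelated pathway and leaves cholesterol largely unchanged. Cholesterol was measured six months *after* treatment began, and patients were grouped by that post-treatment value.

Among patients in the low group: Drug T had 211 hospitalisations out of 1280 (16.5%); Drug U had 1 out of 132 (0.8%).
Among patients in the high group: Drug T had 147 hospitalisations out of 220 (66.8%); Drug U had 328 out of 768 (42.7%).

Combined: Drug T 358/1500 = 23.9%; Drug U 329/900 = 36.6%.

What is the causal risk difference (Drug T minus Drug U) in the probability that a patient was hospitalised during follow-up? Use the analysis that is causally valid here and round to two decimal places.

Within every cholesterol level Drug U has the lower rate, yet pooled Drug T does — Simpson's reversal.
Because the drug influences cholesterol, cholesterol is a post-treatment mediator, not a confounder. Stratifying on it would bias the estimate; the causal effect is the crude pooled difference.
The causal difference is the pooled difference: 0.239 − 0.366 = -0.127.

-0.13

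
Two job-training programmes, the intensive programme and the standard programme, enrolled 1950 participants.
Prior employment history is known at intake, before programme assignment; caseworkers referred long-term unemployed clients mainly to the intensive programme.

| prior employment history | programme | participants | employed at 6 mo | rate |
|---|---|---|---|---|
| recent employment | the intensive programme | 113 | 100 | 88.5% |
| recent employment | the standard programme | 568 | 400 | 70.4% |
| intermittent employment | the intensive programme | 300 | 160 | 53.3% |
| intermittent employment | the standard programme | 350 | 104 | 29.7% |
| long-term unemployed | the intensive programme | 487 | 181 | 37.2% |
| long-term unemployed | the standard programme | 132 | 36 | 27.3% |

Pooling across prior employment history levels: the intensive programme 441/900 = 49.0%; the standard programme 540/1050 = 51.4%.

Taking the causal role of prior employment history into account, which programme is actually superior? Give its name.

the intensive programme

Within every prior employment history level the intensive programme has the higher rate, yet pooled the standard programme does — Simpson's reversal.
Prior employment history satisfies the back-door criterion: it is not a descendant of the programme, and it blocks the spurious path from programme to outcome. Adjusting for it (i.e., using the within-prior employment history rates) gives the causal effect.
Within each level — recent employment: 88.5% vs 70.4%; intermittent employment: 53.3% vs 29.7%; long-term unemployed: 37.2% vs 27.3% — the intensive programme is higher every time.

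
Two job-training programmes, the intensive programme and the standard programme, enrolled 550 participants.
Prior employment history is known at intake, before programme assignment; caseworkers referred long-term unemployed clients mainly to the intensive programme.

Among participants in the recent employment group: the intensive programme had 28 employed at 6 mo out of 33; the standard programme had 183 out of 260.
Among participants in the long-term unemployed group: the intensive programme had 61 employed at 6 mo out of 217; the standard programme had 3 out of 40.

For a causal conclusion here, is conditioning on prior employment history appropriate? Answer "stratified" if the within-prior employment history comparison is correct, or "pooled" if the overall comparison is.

Nothing the programme does changes prior employment history; the imbalance is an allocation artefact. With prior employment history also predicting the outcome, the pooled figure is confounded, and the within-stratum comparison is the causal one.
Within each level — recent employment: 84.8% vs 70.4%; long-term unemployed: 28.1% vs 7.5% — the intensive programme is higher every time.

stratified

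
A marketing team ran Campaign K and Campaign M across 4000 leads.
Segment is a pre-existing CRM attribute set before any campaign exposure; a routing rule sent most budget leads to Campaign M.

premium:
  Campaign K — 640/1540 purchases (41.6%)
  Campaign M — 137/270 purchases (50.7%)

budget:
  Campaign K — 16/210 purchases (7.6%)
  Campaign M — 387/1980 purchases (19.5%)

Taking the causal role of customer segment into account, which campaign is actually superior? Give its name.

The imbalance in customer segment arose from how leads were allocated, not from anything the campaign did; and customer segment independently affects the outcome. The pooled gap is confounded — condition on customer segment.
Within each level — premium: 41.6% vs 50.7%; budget: 7.6% vs 19.5% — Campaign M is higher every time.

Campaign M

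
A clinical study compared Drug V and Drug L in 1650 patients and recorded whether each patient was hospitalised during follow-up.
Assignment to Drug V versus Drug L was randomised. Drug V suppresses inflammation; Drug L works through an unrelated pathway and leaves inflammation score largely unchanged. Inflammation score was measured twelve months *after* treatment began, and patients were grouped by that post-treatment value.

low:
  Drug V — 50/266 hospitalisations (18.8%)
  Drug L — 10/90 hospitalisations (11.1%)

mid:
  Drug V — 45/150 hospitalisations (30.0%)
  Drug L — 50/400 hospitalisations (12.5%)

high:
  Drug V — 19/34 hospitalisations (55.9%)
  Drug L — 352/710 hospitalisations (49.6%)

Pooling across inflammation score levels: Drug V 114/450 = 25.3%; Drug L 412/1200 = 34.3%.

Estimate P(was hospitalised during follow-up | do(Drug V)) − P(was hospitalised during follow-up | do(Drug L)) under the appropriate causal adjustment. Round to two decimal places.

Inflammation score is recorded after the drug and is itself shifted by it — it sits on the causal path from drug to outcome. Conditioning on a mediator would strip out part of the effect we want; the pooled comparison gives the total causal effect.
The causal difference is the pooled difference: 0.253 − 0.343 = -0.090.

-0.09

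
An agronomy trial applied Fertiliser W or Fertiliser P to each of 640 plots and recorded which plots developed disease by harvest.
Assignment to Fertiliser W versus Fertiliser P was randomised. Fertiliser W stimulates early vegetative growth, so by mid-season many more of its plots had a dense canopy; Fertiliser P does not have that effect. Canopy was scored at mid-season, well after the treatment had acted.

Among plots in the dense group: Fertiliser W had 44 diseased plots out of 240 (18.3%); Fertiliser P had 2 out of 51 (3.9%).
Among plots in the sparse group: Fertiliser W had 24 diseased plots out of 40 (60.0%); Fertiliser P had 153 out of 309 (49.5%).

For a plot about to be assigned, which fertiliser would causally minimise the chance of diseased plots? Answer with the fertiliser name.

Mid-season canopy lies on the pathway fertiliser → mid-season canopy → outcome, so adjusting for it blocks the indirect effect. For the total causal effect of fertiliser, use the unadjusted pooled rates.
Pooled: Fertiliser W 24.3% vs Fertiliser P 43.1%; Fertiliser W is lower overall.

Fertiliser W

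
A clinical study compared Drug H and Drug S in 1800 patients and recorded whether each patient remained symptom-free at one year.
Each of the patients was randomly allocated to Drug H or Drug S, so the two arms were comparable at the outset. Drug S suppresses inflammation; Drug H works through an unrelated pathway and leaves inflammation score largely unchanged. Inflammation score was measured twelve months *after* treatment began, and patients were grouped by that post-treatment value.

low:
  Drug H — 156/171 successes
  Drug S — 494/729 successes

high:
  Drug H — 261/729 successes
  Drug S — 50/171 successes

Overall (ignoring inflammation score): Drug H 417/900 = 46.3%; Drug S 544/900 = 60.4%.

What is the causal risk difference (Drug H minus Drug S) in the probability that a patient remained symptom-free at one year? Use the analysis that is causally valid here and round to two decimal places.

-0.14

Drug H is higher inside every inflammation score stratum but Drug S is higher in aggregate. Whether to stratify depends on how inflammation score relates to the drug.
Inflammation score is downstream of the drug. One should not condition on a consequence of treatment, so the overall rates are the right comparison.
The causal difference is the pooled difference: 0.463 − 0.604 = -0.141.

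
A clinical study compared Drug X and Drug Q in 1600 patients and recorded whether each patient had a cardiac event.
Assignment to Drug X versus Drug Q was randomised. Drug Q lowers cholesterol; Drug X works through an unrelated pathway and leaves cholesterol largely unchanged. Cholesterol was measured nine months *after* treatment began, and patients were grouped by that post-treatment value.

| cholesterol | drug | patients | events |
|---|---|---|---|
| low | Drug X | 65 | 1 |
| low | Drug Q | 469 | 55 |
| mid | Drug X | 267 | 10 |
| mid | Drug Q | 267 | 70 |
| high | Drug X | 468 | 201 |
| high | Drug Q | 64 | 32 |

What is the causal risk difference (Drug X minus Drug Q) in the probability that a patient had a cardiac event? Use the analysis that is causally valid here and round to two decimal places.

+0.07

Cholesterol is recorded after the drug and is itself shifted by it — it sits on the causal path from drug to outcome. Conditioning on a mediator would strip out part of the effect we want; the pooled comparison gives the total causal effect.
The causal difference is the pooled difference: 0.265 − 0.196 = +0.069.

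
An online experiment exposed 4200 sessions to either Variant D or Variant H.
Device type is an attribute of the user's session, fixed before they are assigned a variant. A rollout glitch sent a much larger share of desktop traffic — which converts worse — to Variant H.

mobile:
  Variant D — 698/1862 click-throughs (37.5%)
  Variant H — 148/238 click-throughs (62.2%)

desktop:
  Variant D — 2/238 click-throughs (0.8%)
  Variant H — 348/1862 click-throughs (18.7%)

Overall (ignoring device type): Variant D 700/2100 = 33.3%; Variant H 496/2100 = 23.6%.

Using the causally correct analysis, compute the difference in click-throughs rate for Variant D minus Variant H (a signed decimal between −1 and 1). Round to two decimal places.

-0.21

The stratified and pooled comparisons disagree (Variant H wins within each device type; Variant D wins overall), so the answer turns on the causal role of device type.
Since device type is a pre-existing factor (not a product of the variant) and it affects the outcome on its own, it is a confounder. The stratified rates, not the pooled rate, identify the causal effect.
Adjusting over the population distribution of device type: 0.500·(0.375−0.622) + 0.500·(0.008−0.187) = -0.213.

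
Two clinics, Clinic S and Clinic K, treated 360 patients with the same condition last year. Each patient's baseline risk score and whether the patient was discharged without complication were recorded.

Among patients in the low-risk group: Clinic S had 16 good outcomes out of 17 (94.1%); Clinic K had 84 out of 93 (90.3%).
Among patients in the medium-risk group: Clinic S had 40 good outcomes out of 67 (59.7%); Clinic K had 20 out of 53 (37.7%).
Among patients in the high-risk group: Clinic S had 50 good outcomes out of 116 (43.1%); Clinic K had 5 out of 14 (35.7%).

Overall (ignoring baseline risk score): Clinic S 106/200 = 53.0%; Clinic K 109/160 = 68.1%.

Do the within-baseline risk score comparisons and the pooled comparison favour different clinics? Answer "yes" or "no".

yes

Within each baseline risk score level (low-risk 94.1% vs 90.3%; medium-risk 59.7% vs 37.7%; high-risk 43.1% vs 35.7%), Clinic S has the higher rate every time. Pooled: 53.0% vs 68.1% — Clinic K has the higher rate overall. The two comparisons disagree.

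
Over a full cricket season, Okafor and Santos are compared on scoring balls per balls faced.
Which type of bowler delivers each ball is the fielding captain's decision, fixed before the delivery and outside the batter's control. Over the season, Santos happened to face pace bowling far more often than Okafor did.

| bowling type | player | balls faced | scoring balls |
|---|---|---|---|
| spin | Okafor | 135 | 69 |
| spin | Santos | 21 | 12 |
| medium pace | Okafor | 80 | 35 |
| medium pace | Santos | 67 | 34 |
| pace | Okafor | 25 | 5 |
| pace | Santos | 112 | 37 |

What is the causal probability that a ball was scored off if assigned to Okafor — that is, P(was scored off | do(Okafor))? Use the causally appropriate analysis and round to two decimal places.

0.39

The bowling type-specific comparison favours Santos throughout, but the pooled figures favour Okafor. The question is whether to condition on bowling type.
The imbalance in bowling type arose from how balls faced were allocated, not from anything the player did; and bowling type independently affects the outcome. The pooled gap is confounded — condition on bowling type.
Standardising Okafor to the population bowling type mix: 0.355·69/135 + 0.334·35/80 + 0.311·5/25 = 0.390.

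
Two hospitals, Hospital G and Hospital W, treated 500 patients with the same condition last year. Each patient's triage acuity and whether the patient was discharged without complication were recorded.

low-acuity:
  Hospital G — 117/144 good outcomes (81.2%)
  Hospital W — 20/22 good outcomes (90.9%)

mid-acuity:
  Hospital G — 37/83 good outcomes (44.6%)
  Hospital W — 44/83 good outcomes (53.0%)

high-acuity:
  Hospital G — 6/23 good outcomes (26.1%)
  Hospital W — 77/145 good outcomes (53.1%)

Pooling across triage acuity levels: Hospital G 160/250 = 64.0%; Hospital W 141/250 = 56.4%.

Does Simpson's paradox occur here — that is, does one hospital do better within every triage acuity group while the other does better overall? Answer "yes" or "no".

Within each triage acuity level (low-acuity 81.2% vs 90.9%; mid-acuity 44.6% vs 53.0%; high-acuity 26.1% vs 53.1%), Hospital W has the higher rate every time. Pooled: 64.0% vs 56.4% — Hospital G has the higher rate overall. The two comparisons disagree.

yes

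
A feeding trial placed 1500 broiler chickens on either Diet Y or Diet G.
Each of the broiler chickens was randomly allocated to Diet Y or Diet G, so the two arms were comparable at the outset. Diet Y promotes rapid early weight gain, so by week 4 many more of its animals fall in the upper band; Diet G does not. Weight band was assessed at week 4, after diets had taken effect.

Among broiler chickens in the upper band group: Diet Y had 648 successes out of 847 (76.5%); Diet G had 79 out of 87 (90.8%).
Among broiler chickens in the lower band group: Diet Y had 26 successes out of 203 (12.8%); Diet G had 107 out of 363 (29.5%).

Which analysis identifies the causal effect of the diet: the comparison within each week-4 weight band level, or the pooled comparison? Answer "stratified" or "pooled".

Within every week-4 weight band level Diet G has the higher rate, yet pooled Diet Y does — Simpson's reversal.
Stratifying would compare diets among broiler chickens the diets themselves sorted into week-4 weight band groups — a form of selection on an intermediate. The unconditioned pooled rates give the total causal effect.
Pooled: Diet Y 64.2% vs Diet G 41.3%; Diet Y is higher overall.

pooled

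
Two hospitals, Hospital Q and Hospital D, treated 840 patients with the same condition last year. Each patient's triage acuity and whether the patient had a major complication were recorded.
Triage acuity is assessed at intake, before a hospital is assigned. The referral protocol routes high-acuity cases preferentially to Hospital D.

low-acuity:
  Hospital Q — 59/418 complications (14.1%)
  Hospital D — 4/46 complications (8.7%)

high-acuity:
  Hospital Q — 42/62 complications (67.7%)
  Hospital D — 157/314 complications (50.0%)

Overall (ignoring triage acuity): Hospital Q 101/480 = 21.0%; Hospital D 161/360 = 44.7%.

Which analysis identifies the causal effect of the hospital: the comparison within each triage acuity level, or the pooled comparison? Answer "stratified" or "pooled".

stratified

Triage acuity is set before the hospital has any effect — it is not caused by the hospital — and it independently drives the outcome. That makes it a confounder, so the causal comparison is within triage acuity levels.
Within each level — low-acuity: 14.1% vs 8.7%; high-acuity: 67.7% vs 50.0% — Hospital D is lower every time.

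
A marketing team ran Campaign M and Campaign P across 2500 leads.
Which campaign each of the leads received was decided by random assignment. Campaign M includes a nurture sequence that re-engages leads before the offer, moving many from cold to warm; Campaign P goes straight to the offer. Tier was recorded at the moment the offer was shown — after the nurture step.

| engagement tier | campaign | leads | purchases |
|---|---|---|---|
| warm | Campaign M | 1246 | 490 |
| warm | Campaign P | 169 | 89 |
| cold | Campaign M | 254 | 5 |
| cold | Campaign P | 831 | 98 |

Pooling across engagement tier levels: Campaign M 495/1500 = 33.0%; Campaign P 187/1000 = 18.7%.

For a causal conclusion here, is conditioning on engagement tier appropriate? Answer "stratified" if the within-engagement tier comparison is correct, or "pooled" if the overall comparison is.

pooled

The engagement tier-specific comparison favours Campaign P throughout, but the pooled figures favour Campaign M. The question is whether to condition on engagement tier.
The distribution of engagement tier is itself part of what the campaign does — it is an intermediate outcome. Holding it fixed would remove that part of the effect; the total effect is the pooled difference.
Pooled: Campaign M 33.0% vs Campaign P 18.7%; Campaign M is higher overall.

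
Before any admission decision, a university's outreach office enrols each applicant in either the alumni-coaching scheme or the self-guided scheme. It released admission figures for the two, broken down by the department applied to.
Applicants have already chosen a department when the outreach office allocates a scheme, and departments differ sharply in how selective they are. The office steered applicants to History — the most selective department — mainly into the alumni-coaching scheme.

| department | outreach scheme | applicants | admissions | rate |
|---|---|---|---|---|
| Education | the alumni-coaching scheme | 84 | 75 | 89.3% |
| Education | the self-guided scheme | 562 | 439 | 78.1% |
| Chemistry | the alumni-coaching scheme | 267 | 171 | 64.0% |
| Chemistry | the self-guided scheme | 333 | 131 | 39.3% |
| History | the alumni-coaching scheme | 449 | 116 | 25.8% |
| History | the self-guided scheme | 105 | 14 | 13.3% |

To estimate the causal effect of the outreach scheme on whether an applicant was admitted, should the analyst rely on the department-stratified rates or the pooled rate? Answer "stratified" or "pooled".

Within every department level the alumni-coaching scheme has the higher rate, yet pooled the self-guided scheme does — Simpson's reversal.
Department satisfies the back-door criterion: it is not a descendant of the outreach scheme, and it blocks the spurious path from outreach scheme to outcome. Adjusting for it (i.e., using the within-department rates) gives the causal effect.
Within each level — Education: 89.3% vs 78.1%; Chemistry: 64.0% vs 39.3%; History: 25.8% vs 13.3% — the alumni-coaching scheme is higher every time.

stratified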